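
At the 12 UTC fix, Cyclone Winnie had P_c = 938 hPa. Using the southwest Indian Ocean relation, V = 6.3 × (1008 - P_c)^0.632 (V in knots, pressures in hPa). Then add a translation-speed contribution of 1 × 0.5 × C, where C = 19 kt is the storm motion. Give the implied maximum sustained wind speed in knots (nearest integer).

ΔP = 1008 − 938 = 70 hPa.
70^0.632 ≈ 14.659.
V ≈ 6.3 × 14.659 ≈ 92.4 kt.
Translation term: 1 × 0.5 × 19 = 9.5 kt.
Corrected V ≈ 101.9 kt → 102 kt.

102 kt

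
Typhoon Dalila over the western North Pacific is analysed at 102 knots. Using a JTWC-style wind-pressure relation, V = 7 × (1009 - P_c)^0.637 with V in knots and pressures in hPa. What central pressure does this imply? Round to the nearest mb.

ΔP = (V / 7)^(1/0.637) = (102/7)^1.570.
102/7 = 14.571; 14.571^1.570 ≈ 67.07 mb.
P_c = 1009 − 67.07 = 941.93 ≈ 942 mb.

942 mb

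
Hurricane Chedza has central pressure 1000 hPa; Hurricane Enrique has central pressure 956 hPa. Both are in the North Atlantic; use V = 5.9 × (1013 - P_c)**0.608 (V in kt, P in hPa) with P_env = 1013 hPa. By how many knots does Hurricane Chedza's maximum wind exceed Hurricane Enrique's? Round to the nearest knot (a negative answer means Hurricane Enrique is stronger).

-41 kt

Hurricane Chedza: ΔP = 13; V ≈ 5.9 × 13^0.608 ≈ 28.06 kt.
Hurricane Enrique: ΔP = 57; V ≈ 5.9 × 57^0.608 ≈ 68.93 kt.
Difference ≈ 28.06 − 68.93 = -40.87 → -41 kt.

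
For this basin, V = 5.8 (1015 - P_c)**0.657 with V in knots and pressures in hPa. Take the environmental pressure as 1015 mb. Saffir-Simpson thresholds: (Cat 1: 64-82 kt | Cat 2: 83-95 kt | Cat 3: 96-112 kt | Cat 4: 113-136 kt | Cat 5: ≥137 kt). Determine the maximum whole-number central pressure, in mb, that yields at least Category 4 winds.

923 mb

Category 4 begins at V = 113 kt.
Required ΔP = (113/5.8)^(1/0.657) = 19.483^1.522 ≈ 91.82 mb.
P_c ≤ 1015 − 91.82 = 923.18, so the highest integer P_c is 923 mb.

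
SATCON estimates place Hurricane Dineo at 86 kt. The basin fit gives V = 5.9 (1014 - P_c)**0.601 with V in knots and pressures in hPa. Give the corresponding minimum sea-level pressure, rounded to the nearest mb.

928 mb

ΔP = (V / 5.9)^(1/0.601) = (86/5.9)^1.664.
86/5.9 = 14.576; 14.576^1.664 ≈ 86.33 mb.
P_c = 1014 − 86.33 = 927.67 ≈ 928 mb.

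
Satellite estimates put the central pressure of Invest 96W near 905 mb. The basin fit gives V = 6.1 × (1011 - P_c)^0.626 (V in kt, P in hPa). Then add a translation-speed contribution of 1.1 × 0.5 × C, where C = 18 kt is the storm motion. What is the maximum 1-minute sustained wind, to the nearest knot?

ΔP = 1011 − 905 = 106 mb.
106^0.626 ≈ 18.529.
V ≈ 6.1 × 18.529 ≈ 113.0 kt.
Translation term: 1.1 × 0.5 × 18 = 9.9 kt.
Corrected V ≈ 122.9 kt → 123 kt.

123 kt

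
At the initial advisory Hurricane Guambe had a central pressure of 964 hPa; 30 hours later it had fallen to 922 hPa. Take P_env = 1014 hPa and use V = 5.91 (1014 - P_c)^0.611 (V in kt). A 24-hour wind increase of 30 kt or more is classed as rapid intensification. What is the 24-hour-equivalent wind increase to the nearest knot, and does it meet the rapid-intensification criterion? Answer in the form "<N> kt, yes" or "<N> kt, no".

V₁: ΔP = 50, V ≈ 5.91 × 50^0.611 ≈ 64.51 kt.
V₂: ΔP = 92, V ≈ 5.91 × 92^0.611 ≈ 93.64 kt.
ΔV over 30 h = 29.13 kt → 24 h equivalent = 29.13 × 24/30 ≈ 23.30 kt.
23 kt < 30 kt ⇒ not rapid intensification.

23 kt, no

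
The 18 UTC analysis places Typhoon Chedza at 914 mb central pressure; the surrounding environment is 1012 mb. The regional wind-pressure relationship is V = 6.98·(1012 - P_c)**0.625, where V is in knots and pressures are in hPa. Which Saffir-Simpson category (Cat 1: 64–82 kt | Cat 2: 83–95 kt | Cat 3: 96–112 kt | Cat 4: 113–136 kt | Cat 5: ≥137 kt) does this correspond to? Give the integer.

4

ΔP = 1012 − 914 = 98 mb.
V ≈ 6.98 × 98^0.625 = 6.98 × 17.56 ≈ 123 kt.
123 kt falls in the Category 4 band.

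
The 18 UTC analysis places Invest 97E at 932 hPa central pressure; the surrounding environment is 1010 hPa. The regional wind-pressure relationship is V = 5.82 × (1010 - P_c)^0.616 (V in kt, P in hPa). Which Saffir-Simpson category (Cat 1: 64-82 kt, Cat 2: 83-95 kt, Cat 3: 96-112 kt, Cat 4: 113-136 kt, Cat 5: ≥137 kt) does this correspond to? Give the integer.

ΔP = 1010 − 932 = 78 hPa.
V ≈ 5.82 × 78^0.616 = 5.82 × 14.64 ≈ 85 kt.
85 kt falls in the Category 2 band.

2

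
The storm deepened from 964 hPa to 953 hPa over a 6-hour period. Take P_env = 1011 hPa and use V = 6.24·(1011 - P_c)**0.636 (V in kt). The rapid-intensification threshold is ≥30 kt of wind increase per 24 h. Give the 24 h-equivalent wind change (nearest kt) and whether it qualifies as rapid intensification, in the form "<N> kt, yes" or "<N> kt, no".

V₁: ΔP = 47, V ≈ 6.24 × 47^0.636 ≈ 72.22 kt.
V₂: ΔP = 58, V ≈ 6.24 × 58^0.636 ≈ 82.55 kt.
ΔV over 6 h = 10.33 kt → 24 h equivalent = 10.33 × 24/6 ≈ 41.32 kt.
41 kt ≥ 30 kt ⇒ rapid intensification.

41 kt, yes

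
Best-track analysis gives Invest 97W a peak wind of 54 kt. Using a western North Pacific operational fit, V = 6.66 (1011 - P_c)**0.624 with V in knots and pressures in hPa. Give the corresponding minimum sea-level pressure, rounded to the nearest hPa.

982 hPa

ΔP = (V / 6.66)^(1/0.624) = (54/6.66)^1.603.
54/6.66 = 8.108; 8.108^1.603 ≈ 28.62 hPa.
P_c = 1011 − 28.62 = 982.38 ≈ 982 hPa.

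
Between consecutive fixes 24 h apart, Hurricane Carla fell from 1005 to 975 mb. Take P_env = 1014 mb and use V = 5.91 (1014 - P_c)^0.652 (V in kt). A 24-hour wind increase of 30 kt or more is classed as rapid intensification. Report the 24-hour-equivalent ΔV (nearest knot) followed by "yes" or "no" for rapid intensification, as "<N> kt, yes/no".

V₁: ΔP = 9, V ≈ 5.91 × 9^0.652 ≈ 24.76 kt.
V₂: ΔP = 39, V ≈ 5.91 × 39^0.652 ≈ 64.41 kt.
ΔV over 24 h = 39.65 kt → 24 h equivalent = 39.65 × 24/24 ≈ 39.65 kt.
40 kt ≥ 30 kt ⇒ rapid intensification.

40 kt, yes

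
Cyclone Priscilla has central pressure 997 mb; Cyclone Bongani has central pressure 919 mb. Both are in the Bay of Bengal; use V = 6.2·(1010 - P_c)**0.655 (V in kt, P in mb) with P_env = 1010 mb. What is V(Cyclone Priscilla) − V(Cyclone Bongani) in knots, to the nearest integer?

-86 kt

Cyclone Priscilla: ΔP = 13; V ≈ 6.2 × 13^0.655 ≈ 33.27 kt.
Cyclone Bongani: ΔP = 91; V ≈ 6.2 × 91^0.655 ≈ 119.00 kt.
Difference ≈ 33.27 − 119.00 = -85.73 → -86 kt.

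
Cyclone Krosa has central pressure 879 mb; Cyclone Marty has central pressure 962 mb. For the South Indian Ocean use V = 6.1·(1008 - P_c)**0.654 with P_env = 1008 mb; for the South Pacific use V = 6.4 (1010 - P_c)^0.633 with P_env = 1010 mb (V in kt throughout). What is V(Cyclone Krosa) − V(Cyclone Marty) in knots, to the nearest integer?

72 kt

Cyclone Krosa: ΔP = 129; V ≈ 6.1 × 129^0.654 ≈ 146.44 kt.
Cyclone Marty: ΔP = 48; V ≈ 6.4 × 48^0.633 ≈ 74.20 kt.
Difference ≈ 146.44 − 74.20 = 72.24 → 72 kt.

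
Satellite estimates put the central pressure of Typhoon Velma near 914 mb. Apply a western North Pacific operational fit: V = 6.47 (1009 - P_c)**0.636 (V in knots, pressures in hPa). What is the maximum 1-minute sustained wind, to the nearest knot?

ΔP = 1009 − 914 = 95 mb.
95^0.636 ≈ 18.106.
V ≈ 6.47 × 18.106 ≈ 117.1 kt.

117 kt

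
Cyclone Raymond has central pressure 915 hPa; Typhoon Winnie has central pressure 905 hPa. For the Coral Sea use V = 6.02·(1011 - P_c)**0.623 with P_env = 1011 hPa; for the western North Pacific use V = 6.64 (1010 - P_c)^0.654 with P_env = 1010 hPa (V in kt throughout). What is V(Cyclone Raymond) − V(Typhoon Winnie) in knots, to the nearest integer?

-36 kt

Cyclone Raymond: ΔP = 96; V ≈ 6.02 × 96^0.623 ≈ 103.41 kt.
Typhoon Winnie: ΔP = 105; V ≈ 6.64 × 105^0.654 ≈ 139.32 kt.
Difference ≈ 103.41 − 139.32 = -35.91 → -36 kt.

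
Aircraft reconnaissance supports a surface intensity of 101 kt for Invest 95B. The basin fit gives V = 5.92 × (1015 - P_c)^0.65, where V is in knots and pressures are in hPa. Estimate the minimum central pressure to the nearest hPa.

ΔP = (V / 5.92)^(1/0.65) = (101/5.92)^1.538.
101/5.92 = 17.061; 17.061^1.538 ≈ 78.59 hPa.
P_c = 1015 − 78.59 = 936.41 ≈ 936 hPa.

936 hPa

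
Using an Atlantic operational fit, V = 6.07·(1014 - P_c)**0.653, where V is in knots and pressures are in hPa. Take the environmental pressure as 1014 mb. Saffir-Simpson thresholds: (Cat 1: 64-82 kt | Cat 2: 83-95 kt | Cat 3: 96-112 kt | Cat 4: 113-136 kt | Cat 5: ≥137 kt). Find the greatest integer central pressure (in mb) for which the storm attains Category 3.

Category 3 begins at V = 96 kt.
Required ΔP = (96/6.07)^(1/0.653) = 15.815^1.531 ≈ 68.59 mb.
P_c ≤ 1014 − 68.59 = 945.41, so the highest integer P_c is 945 mb.

945 mb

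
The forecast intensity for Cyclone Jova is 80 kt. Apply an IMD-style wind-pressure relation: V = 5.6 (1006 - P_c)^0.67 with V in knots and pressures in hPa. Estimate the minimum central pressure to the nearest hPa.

ΔP = (V / 5.6)^(1/0.67) = (80/5.6)^1.493.
80/5.6 = 14.286; 14.286^1.493 ≈ 52.93 hPa.
P_c = 1006 − 52.93 = 953.07 ≈ 953 hPa.

953 hPa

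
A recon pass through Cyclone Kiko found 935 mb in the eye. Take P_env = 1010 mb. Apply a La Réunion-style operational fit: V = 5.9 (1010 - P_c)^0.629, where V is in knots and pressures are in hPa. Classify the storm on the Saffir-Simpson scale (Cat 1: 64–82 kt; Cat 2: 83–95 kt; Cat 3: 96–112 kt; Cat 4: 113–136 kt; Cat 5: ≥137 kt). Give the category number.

ΔP = 1010 − 935 = 75 mb.
V ≈ 5.9 × 75^0.629 = 5.9 × 15.12 ≈ 89 kt.
89 kt falls in the Category 2 band.

2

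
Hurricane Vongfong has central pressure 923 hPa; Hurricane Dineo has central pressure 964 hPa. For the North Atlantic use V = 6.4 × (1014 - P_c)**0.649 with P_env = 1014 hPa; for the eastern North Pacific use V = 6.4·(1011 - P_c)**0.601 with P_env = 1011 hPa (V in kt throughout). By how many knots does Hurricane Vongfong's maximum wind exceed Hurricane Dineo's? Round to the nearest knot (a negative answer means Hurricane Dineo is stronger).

Hurricane Vongfong: ΔP = 91; V ≈ 6.4 × 91^0.649 ≈ 119.56 kt.
Hurricane Dineo: ΔP = 47; V ≈ 6.4 × 47^0.601 ≈ 64.73 kt.
Difference ≈ 119.56 − 64.73 = 54.83 → 55 kt.

55 kt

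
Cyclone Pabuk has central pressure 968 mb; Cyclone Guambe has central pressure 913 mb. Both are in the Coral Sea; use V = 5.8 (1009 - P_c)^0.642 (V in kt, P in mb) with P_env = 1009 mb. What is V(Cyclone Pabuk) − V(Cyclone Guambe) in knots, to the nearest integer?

Cyclone Pabuk: ΔP = 41; V ≈ 5.8 × 41^0.642 ≈ 62.93 kt.
Cyclone Guambe: ΔP = 96; V ≈ 5.8 × 96^0.642 ≈ 108.65 kt.
Difference ≈ 62.93 − 108.65 = -45.72 → -46 kt.

-46 kt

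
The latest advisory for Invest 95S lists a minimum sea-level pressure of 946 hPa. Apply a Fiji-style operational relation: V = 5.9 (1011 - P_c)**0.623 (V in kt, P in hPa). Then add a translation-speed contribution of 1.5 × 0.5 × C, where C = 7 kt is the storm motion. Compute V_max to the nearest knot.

85 kt

ΔP = 1011 − 946 = 65 hPa.
65^0.623 ≈ 13.472.
V ≈ 5.9 × 13.472 ≈ 79.5 kt.
Translation term: 1.5 × 0.5 × 7 = 5.25 kt.
Corrected V ≈ 84.75 kt → 85 kt.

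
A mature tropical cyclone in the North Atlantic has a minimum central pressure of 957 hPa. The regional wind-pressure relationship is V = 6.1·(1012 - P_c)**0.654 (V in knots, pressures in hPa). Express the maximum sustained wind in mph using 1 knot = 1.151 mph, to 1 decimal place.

ΔP = 1012 − 957 = 55 hPa.
V ≈ 6.1 × 55^0.654 = 6.1 × 13.747 ≈ 83.855 kt.
83.855 × 1.151 ≈ 96.52 mph → 96.5 mph.

96.5 mph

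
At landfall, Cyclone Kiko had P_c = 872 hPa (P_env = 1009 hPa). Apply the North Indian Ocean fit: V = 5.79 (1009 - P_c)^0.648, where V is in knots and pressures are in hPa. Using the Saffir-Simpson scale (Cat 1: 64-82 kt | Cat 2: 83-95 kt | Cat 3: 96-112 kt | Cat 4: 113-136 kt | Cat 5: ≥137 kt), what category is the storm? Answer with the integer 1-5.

5

ΔP = 1009 − 872 = 137 hPa.
V ≈ 5.79 × 137^0.648 = 5.79 × 24.24 ≈ 140 kt.
140 kt falls in the Category 5 band.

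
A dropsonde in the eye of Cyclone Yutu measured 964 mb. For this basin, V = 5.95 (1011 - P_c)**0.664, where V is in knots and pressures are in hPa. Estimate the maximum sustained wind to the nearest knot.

77 kt

ΔP = 1011 − 964 = 47 mb.
47^0.664 ≈ 12.891.
V ≈ 5.95 × 12.891 ≈ 76.7 kt.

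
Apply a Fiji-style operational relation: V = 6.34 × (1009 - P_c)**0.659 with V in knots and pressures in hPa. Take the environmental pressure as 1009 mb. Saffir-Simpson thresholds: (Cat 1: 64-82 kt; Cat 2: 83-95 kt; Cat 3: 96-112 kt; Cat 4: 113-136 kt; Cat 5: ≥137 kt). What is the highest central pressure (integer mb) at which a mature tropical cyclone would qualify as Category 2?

959 mb

Category 2 begins at V = 83 kt.
Required ΔP = (83/6.34)^(1/0.659) = 13.091^1.517 ≈ 49.54 mb.
P_c ≤ 1009 − 49.54 = 959.46, so the highest integer P_c is 959 mb.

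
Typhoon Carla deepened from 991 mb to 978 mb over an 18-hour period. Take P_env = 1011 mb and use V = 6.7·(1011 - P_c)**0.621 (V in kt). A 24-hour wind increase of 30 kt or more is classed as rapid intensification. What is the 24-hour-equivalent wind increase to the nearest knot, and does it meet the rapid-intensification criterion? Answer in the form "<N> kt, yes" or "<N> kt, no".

V₁: ΔP = 20, V ≈ 6.7 × 20^0.621 ≈ 43.05 kt.
V₂: ΔP = 33, V ≈ 6.7 × 33^0.621 ≈ 58.76 kt.
ΔV over 18 h = 15.71 kt → 24 h equivalent = 15.71 × 24/18 ≈ 20.95 kt.
21 kt < 30 kt ⇒ not rapid intensification.

21 kt, no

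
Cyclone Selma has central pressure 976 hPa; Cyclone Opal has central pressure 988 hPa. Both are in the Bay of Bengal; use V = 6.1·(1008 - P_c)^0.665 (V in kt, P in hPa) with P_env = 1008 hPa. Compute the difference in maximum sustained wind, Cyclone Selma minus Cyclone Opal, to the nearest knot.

Cyclone Selma: ΔP = 32; V ≈ 6.1 × 32^0.665 ≈ 61.13 kt.
Cyclone Opal: ΔP = 20; V ≈ 6.1 × 20^0.665 ≈ 44.72 kt.
Difference ≈ 61.13 − 44.72 = 16.41 → 16 kt.

16 kt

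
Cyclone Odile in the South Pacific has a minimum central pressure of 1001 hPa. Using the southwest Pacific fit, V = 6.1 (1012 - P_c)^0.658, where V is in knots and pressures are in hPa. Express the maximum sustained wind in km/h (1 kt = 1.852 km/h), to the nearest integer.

ΔP = 1012 − 1001 = 11 hPa.
V ≈ 6.1 × 11^0.658 = 6.1 × 4.844 ≈ 29.551 kt.
29.551 × 1.852 ≈ 54.73 km/h → 55 km/h.

55 km/h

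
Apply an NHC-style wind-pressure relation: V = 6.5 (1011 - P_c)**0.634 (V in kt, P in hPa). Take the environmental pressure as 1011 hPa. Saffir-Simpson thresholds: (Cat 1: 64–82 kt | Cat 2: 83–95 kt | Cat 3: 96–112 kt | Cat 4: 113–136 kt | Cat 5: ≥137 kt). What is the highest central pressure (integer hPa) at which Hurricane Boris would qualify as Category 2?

955 hPa

Category 2 begins at V = 83 kt.
Required ΔP = (83/6.5)^(1/0.634) = 12.769^1.577 ≈ 55.56 hPa.
P_c ≤ 1011 − 55.56 = 955.44, so the highest integer P_c is 955 hPa.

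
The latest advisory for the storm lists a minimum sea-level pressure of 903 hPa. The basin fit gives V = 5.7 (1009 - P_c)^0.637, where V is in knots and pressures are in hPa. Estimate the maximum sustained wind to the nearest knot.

ΔP = 1009 − 903 = 106 hPa.
106^0.637 ≈ 19.504.
V ≈ 5.7 × 19.504 ≈ 111.2 kt.

111 kt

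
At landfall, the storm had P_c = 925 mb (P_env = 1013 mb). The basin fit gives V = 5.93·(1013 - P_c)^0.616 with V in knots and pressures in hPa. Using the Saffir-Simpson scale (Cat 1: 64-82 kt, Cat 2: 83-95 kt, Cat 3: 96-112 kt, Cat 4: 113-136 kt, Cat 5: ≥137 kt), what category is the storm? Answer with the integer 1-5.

ΔP = 1013 − 925 = 88 mb.
V ≈ 5.93 × 88^0.616 = 5.93 × 15.77 ≈ 94 kt.
94 kt falls in the Category 2 band.

2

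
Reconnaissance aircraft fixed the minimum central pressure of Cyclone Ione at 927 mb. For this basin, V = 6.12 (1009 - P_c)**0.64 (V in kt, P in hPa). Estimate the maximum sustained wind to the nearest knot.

ΔP = 1009 − 927 = 82 mb.
82^0.64 ≈ 16.782.
V ≈ 6.12 × 16.782 ≈ 102.7 kt.

103 kt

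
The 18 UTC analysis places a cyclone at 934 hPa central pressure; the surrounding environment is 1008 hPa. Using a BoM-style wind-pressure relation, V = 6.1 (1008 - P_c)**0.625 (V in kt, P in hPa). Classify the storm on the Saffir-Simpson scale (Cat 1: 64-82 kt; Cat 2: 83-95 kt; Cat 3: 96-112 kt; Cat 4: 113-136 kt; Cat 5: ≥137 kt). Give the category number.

2

ΔP = 1008 − 934 = 74 hPa.
V ≈ 6.1 × 74^0.625 = 6.1 × 14.73 ≈ 90 kt.
90 kt falls in the Category 2 band.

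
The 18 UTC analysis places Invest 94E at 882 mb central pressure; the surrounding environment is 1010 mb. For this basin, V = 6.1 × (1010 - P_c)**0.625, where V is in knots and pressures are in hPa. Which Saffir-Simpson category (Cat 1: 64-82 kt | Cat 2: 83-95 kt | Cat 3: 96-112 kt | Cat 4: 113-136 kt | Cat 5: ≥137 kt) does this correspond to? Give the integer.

4

ΔP = 1010 − 882 = 128 mb.
V ≈ 6.1 × 128^0.625 = 6.1 × 20.75 ≈ 127 kt.
127 kt falls in the Category 4 band.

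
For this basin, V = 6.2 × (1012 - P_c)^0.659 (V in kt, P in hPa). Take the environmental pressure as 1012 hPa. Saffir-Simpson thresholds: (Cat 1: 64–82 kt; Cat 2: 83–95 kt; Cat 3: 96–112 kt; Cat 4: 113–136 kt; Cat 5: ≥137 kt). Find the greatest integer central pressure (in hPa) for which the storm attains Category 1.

Category 1 begins at V = 64 kt.
Required ΔP = (64/6.2)^(1/0.659) = 10.323^1.517 ≈ 34.54 hPa.
P_c ≤ 1012 − 34.54 = 977.46, so the highest integer P_c is 977 hPa.

977 hPa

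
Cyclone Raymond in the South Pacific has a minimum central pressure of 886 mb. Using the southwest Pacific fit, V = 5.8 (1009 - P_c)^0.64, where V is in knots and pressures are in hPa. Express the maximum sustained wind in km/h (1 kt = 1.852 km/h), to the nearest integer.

ΔP = 1009 − 886 = 123 mb.
V ≈ 5.8 × 123^0.64 = 5.8 × 21.754 ≈ 126.173 kt.
126.173 × 1.852 ≈ 233.67 km/h → 234 km/h.

234 km/h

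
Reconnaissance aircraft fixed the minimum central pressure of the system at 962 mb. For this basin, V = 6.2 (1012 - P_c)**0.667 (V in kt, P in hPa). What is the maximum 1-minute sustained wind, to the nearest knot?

ΔP = 1012 − 962 = 50 mb.
50^0.667 ≈ 13.590.
V ≈ 6.2 × 13.590 ≈ 84.3 kt.

84 kt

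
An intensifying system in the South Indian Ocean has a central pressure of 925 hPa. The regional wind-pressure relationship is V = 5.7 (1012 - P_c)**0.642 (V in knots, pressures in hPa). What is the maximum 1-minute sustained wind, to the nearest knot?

ΔP = 1012 − 925 = 87 hPa.
87^0.642 ≈ 17.586.
V ≈ 5.7 × 17.586 ≈ 100.2 kt.

100 kt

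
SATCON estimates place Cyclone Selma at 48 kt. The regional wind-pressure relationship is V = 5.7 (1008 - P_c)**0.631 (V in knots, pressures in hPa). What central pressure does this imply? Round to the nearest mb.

979 mb

ΔP = (V / 5.7)^(1/0.631) = (48/5.7)^1.585.
48/5.7 = 8.421; 8.421^1.585 ≈ 29.28 mb.
P_c = 1008 − 29.28 = 978.72 ≈ 979 mb.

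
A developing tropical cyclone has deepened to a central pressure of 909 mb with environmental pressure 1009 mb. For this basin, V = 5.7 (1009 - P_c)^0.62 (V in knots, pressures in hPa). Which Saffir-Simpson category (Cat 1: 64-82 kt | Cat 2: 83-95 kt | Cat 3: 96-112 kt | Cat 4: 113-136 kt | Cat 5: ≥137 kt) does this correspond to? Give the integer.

ΔP = 1009 − 909 = 100 mb.
V ≈ 5.7 × 100^0.62 = 5.7 × 17.38 ≈ 99 kt.
99 kt falls in the Category 3 band.

3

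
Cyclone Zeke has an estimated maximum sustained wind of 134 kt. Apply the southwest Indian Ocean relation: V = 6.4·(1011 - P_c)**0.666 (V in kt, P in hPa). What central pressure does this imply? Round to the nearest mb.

915 mb

ΔP = (V / 6.4)^(1/0.666) = (134/6.4)^1.502.
134/6.4 = 20.938; 20.938^1.502 ≈ 96.24 mb.
P_c = 1011 − 96.24 = 914.76 ≈ 915 mb.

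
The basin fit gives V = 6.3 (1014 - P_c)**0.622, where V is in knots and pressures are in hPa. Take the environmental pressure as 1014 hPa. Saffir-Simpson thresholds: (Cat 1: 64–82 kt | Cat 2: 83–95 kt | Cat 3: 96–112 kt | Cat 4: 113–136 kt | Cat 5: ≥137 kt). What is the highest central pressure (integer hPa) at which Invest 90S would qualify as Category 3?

Category 3 begins at V = 96 kt.
Required ΔP = (96/6.3)^(1/0.622) = 15.238^1.608 ≈ 79.77 hPa.
P_c ≤ 1014 − 79.77 = 934.23, so the highest integer P_c is 934 hPa.

934 hPa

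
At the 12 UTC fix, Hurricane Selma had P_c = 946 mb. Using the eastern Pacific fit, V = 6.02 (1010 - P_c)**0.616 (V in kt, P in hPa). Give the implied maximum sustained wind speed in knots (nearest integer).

ΔP = 1010 − 946 = 64 mb.
64^0.616 ≈ 12.960.
V ≈ 6.02 × 12.960 ≈ 78.0 kt.

78 kt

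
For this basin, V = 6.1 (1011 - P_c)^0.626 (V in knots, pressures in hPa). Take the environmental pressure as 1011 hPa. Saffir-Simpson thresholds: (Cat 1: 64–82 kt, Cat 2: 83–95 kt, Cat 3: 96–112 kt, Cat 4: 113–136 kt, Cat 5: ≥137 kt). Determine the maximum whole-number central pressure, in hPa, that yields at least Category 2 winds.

946 hPa

Category 2 begins at V = 83 kt.
Required ΔP = (83/6.1)^(1/0.626) = 13.607^1.597 ≈ 64.73 hPa.
P_c ≤ 1011 − 64.73 = 946.27, so the highest integer P_c is 946 hPa.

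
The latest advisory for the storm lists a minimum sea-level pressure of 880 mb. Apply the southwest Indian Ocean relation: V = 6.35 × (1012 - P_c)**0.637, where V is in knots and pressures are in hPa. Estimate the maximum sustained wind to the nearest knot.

142 kt

ΔP = 1012 − 880 = 132 mb.
132^0.637 ≈ 22.429.
V ≈ 6.35 × 22.429 ≈ 142.4 kt.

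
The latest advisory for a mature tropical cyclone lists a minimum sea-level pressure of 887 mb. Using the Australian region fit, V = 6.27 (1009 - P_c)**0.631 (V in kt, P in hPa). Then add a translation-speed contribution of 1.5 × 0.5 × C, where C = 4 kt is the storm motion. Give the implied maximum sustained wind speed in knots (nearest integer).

ΔP = 1009 − 887 = 122 mb.
122^0.631 ≈ 20.725.
V ≈ 6.27 × 20.725 ≈ 129.9 kt.
Translation term: 1.5 × 0.5 × 4 = 3 kt.
Corrected V ≈ 132.9 kt → 133 kt.

133 kt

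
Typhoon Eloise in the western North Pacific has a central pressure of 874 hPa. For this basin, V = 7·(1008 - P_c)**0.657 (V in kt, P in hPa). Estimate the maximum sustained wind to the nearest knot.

ΔP = 1008 − 874 = 134 hPa.
134^0.657 ≈ 24.975.
V ≈ 7 × 24.975 ≈ 174.8 kt.

175 kt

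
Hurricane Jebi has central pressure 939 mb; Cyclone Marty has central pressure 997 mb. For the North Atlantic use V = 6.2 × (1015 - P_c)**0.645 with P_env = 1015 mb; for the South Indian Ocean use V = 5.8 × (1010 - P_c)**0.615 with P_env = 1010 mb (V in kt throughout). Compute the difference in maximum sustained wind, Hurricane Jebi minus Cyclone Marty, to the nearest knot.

73 kt

Hurricane Jebi: ΔP = 76; V ≈ 6.2 × 76^0.645 ≈ 101.28 kt.
Cyclone Marty: ΔP = 13; V ≈ 5.8 × 13^0.615 ≈ 28.09 kt.
Difference ≈ 101.28 − 28.09 = 73.19 → 73 kt.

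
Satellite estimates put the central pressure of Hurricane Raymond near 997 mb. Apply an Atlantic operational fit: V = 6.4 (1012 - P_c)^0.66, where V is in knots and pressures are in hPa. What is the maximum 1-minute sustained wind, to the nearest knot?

38 kt

ΔP = 1012 − 997 = 15 mb.
15^0.66 ≈ 5.973.
V ≈ 6.4 × 5.973 ≈ 38.2 kt.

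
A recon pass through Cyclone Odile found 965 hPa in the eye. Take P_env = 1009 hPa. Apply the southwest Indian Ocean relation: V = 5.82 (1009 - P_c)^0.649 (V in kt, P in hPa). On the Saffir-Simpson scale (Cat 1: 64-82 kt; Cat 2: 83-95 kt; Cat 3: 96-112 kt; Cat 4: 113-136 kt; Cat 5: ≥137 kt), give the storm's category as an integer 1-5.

ΔP = 1009 − 965 = 44 hPa.
V ≈ 5.82 × 44^0.649 = 5.82 × 11.66 ≈ 68 kt.
68 kt falls in the Category 1 band.

1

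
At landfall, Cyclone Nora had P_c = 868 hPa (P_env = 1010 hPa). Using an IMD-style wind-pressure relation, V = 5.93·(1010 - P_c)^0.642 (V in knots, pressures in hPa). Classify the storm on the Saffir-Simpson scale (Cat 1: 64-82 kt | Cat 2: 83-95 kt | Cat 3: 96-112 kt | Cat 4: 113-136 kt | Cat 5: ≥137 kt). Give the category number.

ΔP = 1010 − 868 = 142 hPa.
V ≈ 5.93 × 142^0.642 = 5.93 × 24.09 ≈ 143 kt.
143 kt falls in the Category 5 band.

5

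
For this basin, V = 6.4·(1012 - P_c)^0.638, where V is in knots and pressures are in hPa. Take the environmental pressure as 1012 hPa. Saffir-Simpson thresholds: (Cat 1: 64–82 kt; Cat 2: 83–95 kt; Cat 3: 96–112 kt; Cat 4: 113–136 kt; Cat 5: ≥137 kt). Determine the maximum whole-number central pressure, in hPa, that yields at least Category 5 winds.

Category 5 begins at V = 137 kt.
Required ΔP = (137/6.4)^(1/0.638) = 21.406^1.567 ≈ 121.76 hPa.
P_c ≤ 1012 − 121.76 = 890.24, so the highest integer P_c is 890 hPa.

890 hPa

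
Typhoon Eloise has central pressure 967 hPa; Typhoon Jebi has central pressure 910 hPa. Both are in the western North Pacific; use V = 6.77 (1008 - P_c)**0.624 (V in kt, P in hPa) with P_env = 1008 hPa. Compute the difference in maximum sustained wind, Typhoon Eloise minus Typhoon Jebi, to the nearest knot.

-50 kt

Typhoon Eloise: ΔP = 41; V ≈ 6.77 × 41^0.624 ≈ 68.70 kt.
Typhoon Jebi: ΔP = 98; V ≈ 6.77 × 98^0.624 ≈ 118.34 kt.
Difference ≈ 68.70 − 118.34 = -49.64 → -50 kt.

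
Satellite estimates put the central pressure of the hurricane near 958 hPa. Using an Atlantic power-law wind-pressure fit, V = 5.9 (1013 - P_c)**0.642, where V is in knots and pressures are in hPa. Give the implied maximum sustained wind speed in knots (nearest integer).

77 kt

ΔP = 1013 − 958 = 55 hPa.
55^0.642 ≈ 13.101.
V ≈ 5.9 × 13.101 ≈ 77.3 kt.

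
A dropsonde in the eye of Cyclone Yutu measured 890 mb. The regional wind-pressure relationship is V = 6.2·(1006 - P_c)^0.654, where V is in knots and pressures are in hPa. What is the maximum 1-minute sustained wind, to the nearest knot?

139 kt

ΔP = 1006 − 890 = 116 mb.
116^0.654 ≈ 22.395.
V ≈ 6.2 × 22.395 ≈ 138.9 kt.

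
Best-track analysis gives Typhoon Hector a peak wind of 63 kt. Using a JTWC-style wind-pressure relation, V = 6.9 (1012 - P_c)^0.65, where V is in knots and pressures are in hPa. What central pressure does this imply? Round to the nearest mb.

982 mb

ΔP = (V / 6.9)^(1/0.65) = (63/6.9)^1.538.
63/6.9 = 9.130; 9.130^1.538 ≈ 30.04 mb.
P_c = 1012 − 30.04 = 981.96 ≈ 982 mb.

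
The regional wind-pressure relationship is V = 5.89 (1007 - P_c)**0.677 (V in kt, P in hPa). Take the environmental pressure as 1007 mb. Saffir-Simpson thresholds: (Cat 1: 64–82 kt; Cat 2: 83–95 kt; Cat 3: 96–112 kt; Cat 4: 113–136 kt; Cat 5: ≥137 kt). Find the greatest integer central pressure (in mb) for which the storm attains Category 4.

928 mb

Category 4 begins at V = 113 kt.
Required ΔP = (113/5.89)^(1/0.677) = 19.185^1.477 ≈ 78.54 mb.
P_c ≤ 1007 − 78.54 = 928.46, so the highest integer P_c is 928 mb.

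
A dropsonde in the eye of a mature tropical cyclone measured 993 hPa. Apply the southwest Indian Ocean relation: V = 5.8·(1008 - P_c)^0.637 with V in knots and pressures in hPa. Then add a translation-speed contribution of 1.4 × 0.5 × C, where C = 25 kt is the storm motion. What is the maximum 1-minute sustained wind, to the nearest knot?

50 kt

ΔP = 1008 − 993 = 15 hPa.
15^0.637 ≈ 5.613.
V ≈ 5.8 × 5.613 ≈ 32.6 kt.
Translation term: 1.4 × 0.5 × 25 = 17.5 kt.
Corrected V ≈ 50.1 kt → 50 kt.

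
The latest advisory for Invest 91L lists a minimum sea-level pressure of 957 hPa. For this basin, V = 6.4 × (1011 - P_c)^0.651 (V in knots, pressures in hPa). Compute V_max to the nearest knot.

86 kt

ΔP = 1011 − 957 = 54 hPa.
54^0.651 ≈ 13.421.
V ≈ 6.4 × 13.421 ≈ 85.9 kt.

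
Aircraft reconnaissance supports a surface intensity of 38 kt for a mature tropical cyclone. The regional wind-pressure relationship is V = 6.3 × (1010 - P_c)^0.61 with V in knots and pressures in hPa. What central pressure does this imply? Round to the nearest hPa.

991 hPa

ΔP = (V / 6.3)^(1/0.61) = (38/6.3)^1.639.
38/6.3 = 6.032; 6.032^1.639 ≈ 19.03 hPa.
P_c = 1010 − 19.03 = 990.97 ≈ 991 hPa.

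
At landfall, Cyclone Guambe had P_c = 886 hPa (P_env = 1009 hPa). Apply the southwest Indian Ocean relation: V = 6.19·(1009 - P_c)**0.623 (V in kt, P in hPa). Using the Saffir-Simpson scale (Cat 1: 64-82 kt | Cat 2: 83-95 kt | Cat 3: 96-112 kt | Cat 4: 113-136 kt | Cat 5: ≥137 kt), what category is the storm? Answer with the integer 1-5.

4

ΔP = 1009 − 886 = 123 hPa.
V ≈ 6.19 × 123^0.623 = 6.19 × 20.05 ≈ 124 kt.
124 kt falls in the Category 4 band.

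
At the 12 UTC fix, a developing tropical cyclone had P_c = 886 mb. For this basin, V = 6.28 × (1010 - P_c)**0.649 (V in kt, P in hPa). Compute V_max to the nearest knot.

143 kt

ΔP = 1010 − 886 = 124 mb.
124^0.649 ≈ 22.837.
V ≈ 6.28 × 22.837 ≈ 143.4 kt.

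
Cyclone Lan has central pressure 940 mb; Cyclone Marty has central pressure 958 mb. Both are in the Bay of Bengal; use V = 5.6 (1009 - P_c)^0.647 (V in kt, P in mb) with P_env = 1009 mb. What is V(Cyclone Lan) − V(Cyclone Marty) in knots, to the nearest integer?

15 kt

Cyclone Lan: ΔP = 69; V ≈ 5.6 × 69^0.647 ≈ 86.68 kt.
Cyclone Marty: ΔP = 51; V ≈ 5.6 × 51^0.647 ≈ 71.28 kt.
Difference ≈ 86.68 − 71.28 = 15.40 → 15 kt.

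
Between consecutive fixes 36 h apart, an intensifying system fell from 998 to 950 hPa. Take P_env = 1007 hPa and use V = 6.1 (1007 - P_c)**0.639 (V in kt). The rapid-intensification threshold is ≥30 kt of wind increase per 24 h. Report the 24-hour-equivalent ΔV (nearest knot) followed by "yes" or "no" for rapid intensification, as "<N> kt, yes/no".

37 kt, yes

V₁: ΔP = 9, V ≈ 6.1 × 9^0.639 ≈ 24.84 kt.
V₂: ΔP = 57, V ≈ 6.1 × 57^0.639 ≈ 80.79 kt.
ΔV over 36 h = 55.95 kt → 24 h equivalent = 55.95 × 24/36 ≈ 37.30 kt.
37 kt ≥ 30 kt ⇒ rapid intensification.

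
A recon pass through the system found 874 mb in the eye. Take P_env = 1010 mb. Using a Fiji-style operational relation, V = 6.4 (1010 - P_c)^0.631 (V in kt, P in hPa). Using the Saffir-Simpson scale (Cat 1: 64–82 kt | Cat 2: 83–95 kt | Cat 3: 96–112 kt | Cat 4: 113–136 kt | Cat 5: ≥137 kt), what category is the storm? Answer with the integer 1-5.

5

ΔP = 1010 − 874 = 136 mb.
V ≈ 6.4 × 136^0.631 = 6.4 × 22.20 ≈ 142 kt.
142 kt falls in the Category 5 band.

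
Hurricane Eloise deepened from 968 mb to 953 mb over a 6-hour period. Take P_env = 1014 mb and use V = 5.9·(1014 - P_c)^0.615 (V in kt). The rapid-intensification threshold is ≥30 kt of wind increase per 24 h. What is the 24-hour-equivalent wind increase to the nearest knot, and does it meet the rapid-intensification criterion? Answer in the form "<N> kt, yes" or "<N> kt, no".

V₁: ΔP = 46, V ≈ 5.9 × 46^0.615 ≈ 62.15 kt.
V₂: ΔP = 61, V ≈ 5.9 × 61^0.615 ≈ 73.93 kt.
ΔV over 6 h = 11.78 kt → 24 h equivalent = 11.78 × 24/6 ≈ 47.12 kt.
47 kt ≥ 30 kt ⇒ rapid intensification.

47 kt, yes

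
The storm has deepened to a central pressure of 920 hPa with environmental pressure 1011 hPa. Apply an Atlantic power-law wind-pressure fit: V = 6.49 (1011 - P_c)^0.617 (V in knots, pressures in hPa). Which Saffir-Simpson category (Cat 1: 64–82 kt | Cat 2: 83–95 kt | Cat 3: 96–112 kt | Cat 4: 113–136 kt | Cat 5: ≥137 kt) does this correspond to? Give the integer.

ΔP = 1011 − 920 = 91 hPa.
V ≈ 6.49 × 91^0.617 = 6.49 × 16.17 ≈ 105 kt.
105 kt falls in the Category 3 band.

3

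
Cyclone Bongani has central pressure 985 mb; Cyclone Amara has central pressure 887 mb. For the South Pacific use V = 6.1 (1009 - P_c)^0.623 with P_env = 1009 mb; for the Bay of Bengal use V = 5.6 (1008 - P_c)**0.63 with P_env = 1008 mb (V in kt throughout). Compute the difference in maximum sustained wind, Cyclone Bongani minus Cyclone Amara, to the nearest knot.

Cyclone Bongani: ΔP = 24; V ≈ 6.1 × 24^0.623 ≈ 44.18 kt.
Cyclone Amara: ΔP = 121; V ≈ 5.6 × 121^0.63 ≈ 114.91 kt.
Difference ≈ 44.18 − 114.91 = -70.73 → -71 kt.

-71 kt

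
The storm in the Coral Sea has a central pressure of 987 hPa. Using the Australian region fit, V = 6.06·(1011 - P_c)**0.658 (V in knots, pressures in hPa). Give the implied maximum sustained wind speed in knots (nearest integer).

ΔP = 1011 − 987 = 24 hPa.
24^0.658 ≈ 8.094.
V ≈ 6.06 × 8.094 ≈ 49.1 kt.

49 kt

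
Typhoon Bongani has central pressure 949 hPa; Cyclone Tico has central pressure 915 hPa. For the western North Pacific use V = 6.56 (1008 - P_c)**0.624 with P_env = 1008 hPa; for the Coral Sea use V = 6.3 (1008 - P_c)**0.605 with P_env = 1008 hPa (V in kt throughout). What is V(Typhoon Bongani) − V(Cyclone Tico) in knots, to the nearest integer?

Typhoon Bongani: ΔP = 59; V ≈ 6.56 × 59^0.624 ≈ 83.54 kt.
Cyclone Tico: ΔP = 93; V ≈ 6.3 × 93^0.605 ≈ 97.79 kt.
Difference ≈ 83.54 − 97.79 = -14.25 → -14 kt.

-14 kt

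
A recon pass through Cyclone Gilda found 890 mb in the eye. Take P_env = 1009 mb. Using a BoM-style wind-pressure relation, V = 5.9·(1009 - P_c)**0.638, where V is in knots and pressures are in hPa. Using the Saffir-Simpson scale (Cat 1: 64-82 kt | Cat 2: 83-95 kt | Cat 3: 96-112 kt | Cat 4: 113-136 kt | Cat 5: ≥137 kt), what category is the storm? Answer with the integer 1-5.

4

ΔP = 1009 − 890 = 119 mb.
V ≈ 5.9 × 119^0.638 = 5.9 × 21.10 ≈ 124 kt.
124 kt falls in the Category 4 band.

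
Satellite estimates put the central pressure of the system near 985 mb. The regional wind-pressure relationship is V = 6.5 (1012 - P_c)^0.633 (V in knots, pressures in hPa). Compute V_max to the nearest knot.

52 kt

ΔP = 1012 − 985 = 27 mb.
27^0.633 ≈ 8.055.
V ≈ 6.5 × 8.055 ≈ 52.4 kt.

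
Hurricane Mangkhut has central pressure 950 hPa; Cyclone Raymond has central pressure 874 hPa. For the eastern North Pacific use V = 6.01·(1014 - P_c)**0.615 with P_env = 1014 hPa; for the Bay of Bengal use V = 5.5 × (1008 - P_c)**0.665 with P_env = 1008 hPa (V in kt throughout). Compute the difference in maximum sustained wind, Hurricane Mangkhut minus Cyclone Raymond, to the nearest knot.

-65 kt

Hurricane Mangkhut: ΔP = 64; V ≈ 6.01 × 64^0.615 ≈ 77.57 kt.
Cyclone Raymond: ΔP = 134; V ≈ 5.5 × 134^0.665 ≈ 142.85 kt.
Difference ≈ 77.57 − 142.85 = -65.28 → -65 kt.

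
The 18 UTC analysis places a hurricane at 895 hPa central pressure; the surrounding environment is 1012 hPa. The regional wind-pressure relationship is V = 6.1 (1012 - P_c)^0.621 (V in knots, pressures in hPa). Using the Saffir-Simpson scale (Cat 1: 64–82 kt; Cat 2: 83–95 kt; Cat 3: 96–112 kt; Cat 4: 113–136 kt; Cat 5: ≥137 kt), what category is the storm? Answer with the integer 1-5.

4

ΔP = 1012 − 895 = 117 hPa.
V ≈ 6.1 × 117^0.621 = 6.1 × 19.25 ≈ 117 kt.
117 kt falls in the Category 4 band.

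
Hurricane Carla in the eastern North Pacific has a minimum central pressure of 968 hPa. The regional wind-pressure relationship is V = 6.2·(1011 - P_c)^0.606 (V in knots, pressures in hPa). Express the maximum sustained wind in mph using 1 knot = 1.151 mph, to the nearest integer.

70 mph

ΔP = 1011 − 968 = 43 hPa.
V ≈ 6.2 × 43^0.606 = 6.2 × 9.770 ≈ 60.572 kt.
60.572 × 1.151 ≈ 69.72 mph → 70 mph.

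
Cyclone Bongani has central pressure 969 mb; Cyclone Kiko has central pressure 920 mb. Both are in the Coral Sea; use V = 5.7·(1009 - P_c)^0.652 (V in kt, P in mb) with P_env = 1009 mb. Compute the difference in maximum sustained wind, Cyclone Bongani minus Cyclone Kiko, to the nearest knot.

-43 kt

Cyclone Bongani: ΔP = 40; V ≈ 5.7 × 40^0.652 ≈ 63.16 kt.
Cyclone Kiko: ΔP = 89; V ≈ 5.7 × 89^0.652 ≈ 106.38 kt.
Difference ≈ 63.16 − 106.38 = -43.22 → -43 kt.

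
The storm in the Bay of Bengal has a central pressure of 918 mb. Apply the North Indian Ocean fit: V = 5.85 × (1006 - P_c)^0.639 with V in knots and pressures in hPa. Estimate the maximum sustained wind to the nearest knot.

ΔP = 1006 − 918 = 88 mb.
88^0.639 ≈ 17.479.
V ≈ 5.85 × 17.479 ≈ 102.3 kt.

102 kt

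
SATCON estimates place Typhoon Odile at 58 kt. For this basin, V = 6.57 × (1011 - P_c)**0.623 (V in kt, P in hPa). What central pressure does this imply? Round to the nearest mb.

ΔP = (V / 6.57)^(1/0.623) = (58/6.57)^1.605.
58/6.57 = 8.828; 8.828^1.605 ≈ 32.98 mb.
P_c = 1011 − 32.98 = 978.02 ≈ 978 mb.

978 mb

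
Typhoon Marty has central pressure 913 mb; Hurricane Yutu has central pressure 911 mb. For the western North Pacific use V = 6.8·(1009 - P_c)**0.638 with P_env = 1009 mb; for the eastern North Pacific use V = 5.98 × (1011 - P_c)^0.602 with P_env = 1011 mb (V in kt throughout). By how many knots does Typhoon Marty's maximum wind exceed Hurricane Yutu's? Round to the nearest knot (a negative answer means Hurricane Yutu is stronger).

29 kt

Typhoon Marty: ΔP = 96; V ≈ 6.8 × 96^0.638 ≈ 125.08 kt.
Hurricane Yutu: ΔP = 100; V ≈ 5.98 × 100^0.602 ≈ 95.65 kt.
Difference ≈ 125.08 − 95.65 = 29.43 → 29 kt.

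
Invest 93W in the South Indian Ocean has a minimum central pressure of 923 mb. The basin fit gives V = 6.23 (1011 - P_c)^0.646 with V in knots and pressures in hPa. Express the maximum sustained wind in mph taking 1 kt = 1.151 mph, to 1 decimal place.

129.3 mph

ΔP = 1011 − 923 = 88 mb.
V ≈ 6.23 × 88^0.646 = 6.23 × 18.036 ≈ 112.363 kt.
112.363 × 1.151 ≈ 129.33 mph → 129.3 mph.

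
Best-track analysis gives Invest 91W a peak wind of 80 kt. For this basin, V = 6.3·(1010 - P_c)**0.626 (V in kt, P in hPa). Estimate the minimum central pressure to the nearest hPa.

ΔP = (V / 6.3)^(1/0.626) = (80/6.3)^1.597.
80/6.3 = 12.698; 12.698^1.597 ≈ 57.97 hPa.
P_c = 1010 − 57.97 = 952.03 ≈ 952 hPa.

952 hPa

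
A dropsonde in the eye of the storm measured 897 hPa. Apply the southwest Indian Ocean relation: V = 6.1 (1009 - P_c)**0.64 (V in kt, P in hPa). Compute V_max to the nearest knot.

ΔP = 1009 − 897 = 112 hPa.
112^0.64 ≈ 20.488.
V ≈ 6.1 × 20.488 ≈ 125.0 kt.

125 kt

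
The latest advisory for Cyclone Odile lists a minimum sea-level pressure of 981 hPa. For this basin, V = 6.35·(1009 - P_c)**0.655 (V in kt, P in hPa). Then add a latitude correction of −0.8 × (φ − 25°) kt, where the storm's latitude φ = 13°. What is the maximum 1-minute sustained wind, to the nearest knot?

66 kt

ΔP = 1009 − 981 = 28 hPa.
28^0.655 ≈ 8.869.
V ≈ 6.35 × 8.869 ≈ 56.3 kt.
Latitude correction: −0.8 × (13 − 25) = 9.6 kt.
Corrected V ≈ 65.9 kt → 66 kt.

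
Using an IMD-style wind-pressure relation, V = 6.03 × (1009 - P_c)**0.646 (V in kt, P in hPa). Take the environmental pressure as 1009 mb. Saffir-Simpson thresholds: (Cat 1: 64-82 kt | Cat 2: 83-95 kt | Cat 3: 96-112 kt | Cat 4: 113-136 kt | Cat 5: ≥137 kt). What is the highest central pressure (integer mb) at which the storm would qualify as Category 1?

970 mb

Category 1 begins at V = 64 kt.
Required ΔP = (64/6.03)^(1/0.646) = 10.614^1.548 ≈ 38.73 mb.
P_c ≤ 1009 − 38.73 = 970.27, so the highest integer P_c is 970 mb.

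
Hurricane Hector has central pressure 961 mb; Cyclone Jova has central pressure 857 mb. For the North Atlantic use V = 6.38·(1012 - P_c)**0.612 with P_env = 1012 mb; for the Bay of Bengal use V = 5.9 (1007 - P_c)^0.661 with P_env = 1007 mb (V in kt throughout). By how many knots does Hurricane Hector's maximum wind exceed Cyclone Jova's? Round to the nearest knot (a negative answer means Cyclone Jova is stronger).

-91 kt

Hurricane Hector: ΔP = 51; V ≈ 6.38 × 51^0.612 ≈ 70.77 kt.
Cyclone Jova: ΔP = 150; V ≈ 5.9 × 150^0.661 ≈ 161.90 kt.
Difference ≈ 70.77 − 161.90 = -91.13 → -91 kt.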